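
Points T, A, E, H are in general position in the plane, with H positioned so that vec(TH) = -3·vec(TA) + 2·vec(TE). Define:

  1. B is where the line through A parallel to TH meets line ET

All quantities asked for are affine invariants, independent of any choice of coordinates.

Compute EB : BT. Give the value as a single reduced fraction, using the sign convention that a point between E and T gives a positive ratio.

EB:BT = 1/2

Choose coordinates T = (0, 0), A = (1, 0), E = (0, 1), H = (-3, 2).
1. B is where the line through A parallel to TH meets line ET ⇒ B = (0, 2/3)
B = E + t·(T−E) with t = 1/3, so EB:BT = t:(1−t) = 1/3:2/3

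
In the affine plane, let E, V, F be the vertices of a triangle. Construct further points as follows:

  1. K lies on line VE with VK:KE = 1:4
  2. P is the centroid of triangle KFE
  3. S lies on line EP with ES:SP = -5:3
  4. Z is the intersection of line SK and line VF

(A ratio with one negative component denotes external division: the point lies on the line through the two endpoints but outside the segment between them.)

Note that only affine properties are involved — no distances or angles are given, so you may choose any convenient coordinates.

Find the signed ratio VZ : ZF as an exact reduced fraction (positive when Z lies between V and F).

VZ:ZF = 5/16

Choose coordinates E = (0, 0), V = (1, 0), F = (0, 1).
1. K lies on line VE with VK:KE = 1:4 ⇒ K = (4/5, 0)
2. P is the centroid of triangle KFE ⇒ P = (4/15, 1/3)
3. S lies on line EP with ES:SP = -5:3 ⇒ S = (2/3, 5/6)
4. Z is the intersection of line SK and line VF ⇒ Z = (16/21, 5/21)
Z = V + t·(F−V) with t = 5/21, so VZ:ZF = t:(1−t) = 5/21:16/21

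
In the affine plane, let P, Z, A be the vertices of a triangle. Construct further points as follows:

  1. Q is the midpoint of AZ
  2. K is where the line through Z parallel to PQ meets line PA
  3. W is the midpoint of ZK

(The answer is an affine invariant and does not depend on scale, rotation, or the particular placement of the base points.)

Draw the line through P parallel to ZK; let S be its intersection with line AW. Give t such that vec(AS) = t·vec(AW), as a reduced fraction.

Work in coordinates with P = (0, 0), Z = (1, 0), A = (0, 1).
1. Q is the midpoint of AZ ⇒ Q = (1/2, 1/2)
2. K is where the line through Z parallel to PQ meets line PA ⇒ K = (0, -1)
3. W is the midpoint of ZK ⇒ W = (1/2, -1/2)
through P parallel to ZK: direction (-1, -1); meets AW at S = (1/4, 1/4)
S = A + t·(W−A) with t = 1/2

t = 1/2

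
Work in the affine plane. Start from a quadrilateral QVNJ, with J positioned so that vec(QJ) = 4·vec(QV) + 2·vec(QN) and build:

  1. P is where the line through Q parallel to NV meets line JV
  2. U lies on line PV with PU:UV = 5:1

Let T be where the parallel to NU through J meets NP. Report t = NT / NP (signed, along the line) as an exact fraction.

Set Q = (0, 0), V = (1, 0), N = (0, 1), J = (4, 2); any affine frame gives the same invariant.
1. P is where the line through Q parallel to NV meets line JV ⇒ P = (2/5, -2/5)
2. U lies on line PV with PU:UV = 5:1 ⇒ U = (9/10, -1/15)
through J parallel to NU: direction (9/10, -16/15); meets NP at T = (-62/25, 242/25)
T = N + t·(P−N) with t = -31/5

t = -31/5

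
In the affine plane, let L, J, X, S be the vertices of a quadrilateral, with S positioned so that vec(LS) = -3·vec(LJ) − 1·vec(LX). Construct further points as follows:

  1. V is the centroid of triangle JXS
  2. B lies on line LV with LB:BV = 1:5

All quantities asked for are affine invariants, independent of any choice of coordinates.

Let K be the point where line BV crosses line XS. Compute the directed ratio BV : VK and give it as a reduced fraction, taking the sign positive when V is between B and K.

Assign L = (0, 0), J = (1, 0), X = (0, 1), S = (-3, -1) — the answer is frame-independent, so this choice is without loss of generality.
1. V is the centroid of triangle JXS ⇒ V = (-2/3, 0)
2. B lies on line LV with LB:BV = 1:5 ⇒ B = (-1/9, 0)
line BV meets XS at K = (-3/2, 0)
V = B + t·(K−B) with t = 2/5, so BV:VK = 2/5:3/5

BV:VK = 2/3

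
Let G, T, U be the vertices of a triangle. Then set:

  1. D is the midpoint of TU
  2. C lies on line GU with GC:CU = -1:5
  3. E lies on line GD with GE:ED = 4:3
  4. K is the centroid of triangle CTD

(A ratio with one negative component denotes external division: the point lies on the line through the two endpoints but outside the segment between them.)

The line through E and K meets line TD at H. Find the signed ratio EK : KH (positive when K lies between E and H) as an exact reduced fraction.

Assign G = (0, 0), T = (1, 0), U = (0, 1) — the answer is frame-independent, so this choice is without loss of generality.
1. D is the midpoint of TU ⇒ D = (1/2, 1/2)
2. C lies on line GU with GC:CU = -1:5 ⇒ C = (0, -1/4)
3. E lies on line GD with GE:ED = 4:3 ⇒ E = (2/7, 2/7)
4. K is the centroid of triangle CTD ⇒ K = (1/2, 1/12)
line EK meets TD at H = (8, -7)
K = E + t·(H−E) with t = 1/36, so EK:KH = 1/36:35/36

EK:KH = 1/35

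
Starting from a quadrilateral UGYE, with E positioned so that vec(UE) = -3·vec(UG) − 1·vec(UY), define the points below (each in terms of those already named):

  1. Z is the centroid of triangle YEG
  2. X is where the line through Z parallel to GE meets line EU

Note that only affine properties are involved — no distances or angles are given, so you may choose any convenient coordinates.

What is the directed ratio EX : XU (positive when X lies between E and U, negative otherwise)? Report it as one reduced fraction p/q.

Assign U = (0, 0), G = (1, 0), Y = (0, 1), E = (-3, -1) — the answer is frame-independent, so this choice is without loss of generality.
1. Z is the centroid of triangle YEG ⇒ Z = (-2/3, 0)
2. X is where the line through Z parallel to GE meets line EU ⇒ X = (2, 2/3)
X = E + t·(U−E) with t = 5/3, so EX:XU = t:(1−t) = 5/3:-2/3

EX:XU = -5/2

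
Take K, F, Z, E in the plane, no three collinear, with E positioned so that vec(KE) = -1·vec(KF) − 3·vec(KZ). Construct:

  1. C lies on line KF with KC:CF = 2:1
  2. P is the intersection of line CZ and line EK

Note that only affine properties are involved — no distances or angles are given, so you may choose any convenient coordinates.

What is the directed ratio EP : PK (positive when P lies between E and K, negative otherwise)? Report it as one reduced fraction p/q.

Work in coordinates with K = (0, 0), F = (1, 0), Z = (0, 1), E = (-1, -3).
1. C lies on line KF with KC:CF = 2:1 ⇒ C = (2/3, 0)
2. P is the intersection of line CZ and line EK ⇒ P = (2/9, 2/3)
P = E + t·(K−E) with t = 11/9, so EP:PK = t:(1−t) = 11/9:-2/9

EP:PK = -11/2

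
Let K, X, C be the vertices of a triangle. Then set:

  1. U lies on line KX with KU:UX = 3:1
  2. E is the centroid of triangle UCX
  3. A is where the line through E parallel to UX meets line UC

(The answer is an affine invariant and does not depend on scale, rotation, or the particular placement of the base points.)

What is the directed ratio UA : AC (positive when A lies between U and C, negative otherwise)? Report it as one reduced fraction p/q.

UA:AC = 1/2

Work in coordinates with K = (0, 0), X = (1, 0), C = (0, 1).
1. U lies on line KX with KU:UX = 3:1 ⇒ U = (3/4, 0)
2. E is the centroid of triangle UCX ⇒ E = (7/12, 1/3)
3. A is where the line through E parallel to UX meets line UC ⇒ A = (1/2, 1/3)
A = U + t·(C−U) with t = 1/3, so UA:AC = t:(1−t) = 1/3:2/3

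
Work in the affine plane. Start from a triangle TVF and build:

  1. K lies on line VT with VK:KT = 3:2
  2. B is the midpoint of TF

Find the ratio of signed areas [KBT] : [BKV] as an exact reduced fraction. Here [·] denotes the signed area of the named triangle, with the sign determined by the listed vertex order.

Work in coordinates with T = (0, 0), V = (1, 0), F = (0, 1).
1. K lies on line VT with VK:KT = 3:2 ⇒ K = (2/5, 0)
2. B is the midpoint of TF ⇒ B = (0, 1/2)
2·[KBT] = 1/5, 2·[BKV] = 3/10
[KBT]:[BKV] = 1/5:3/10 = 2/3

[KBT]:[BKV] = 2/3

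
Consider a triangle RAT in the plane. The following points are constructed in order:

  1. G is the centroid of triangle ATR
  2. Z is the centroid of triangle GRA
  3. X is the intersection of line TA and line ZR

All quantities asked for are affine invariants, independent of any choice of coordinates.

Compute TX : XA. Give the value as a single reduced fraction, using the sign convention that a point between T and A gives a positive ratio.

TX:XA = 4

Choose coordinates R = (0, 0), A = (1, 0), T = (0, 1).
1. G is the centroid of triangle ATR ⇒ G = (1/3, 1/3)
2. Z is the centroid of triangle GRA ⇒ Z = (4/9, 1/9)
3. X is the intersection of line TA and line ZR ⇒ X = (4/5, 1/5)
X = T + t·(A−T) with t = 4/5, so TX:XA = t:(1−t) = 4/5:1/5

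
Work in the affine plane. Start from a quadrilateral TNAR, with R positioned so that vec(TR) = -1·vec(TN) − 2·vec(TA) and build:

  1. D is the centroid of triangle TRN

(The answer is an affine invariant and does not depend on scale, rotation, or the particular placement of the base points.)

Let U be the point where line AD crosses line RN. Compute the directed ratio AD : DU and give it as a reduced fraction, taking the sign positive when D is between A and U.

Choose coordinates T = (0, 0), N = (1, 0), A = (0, 1), R = (-1, -2).
1. D is the centroid of triangle TRN ⇒ D = (0, -2/3)
line AD meets RN at U = (0, -1)
D = A + t·(U−A) with t = 5/6, so AD:DU = 5/6:1/6

AD:DU = 5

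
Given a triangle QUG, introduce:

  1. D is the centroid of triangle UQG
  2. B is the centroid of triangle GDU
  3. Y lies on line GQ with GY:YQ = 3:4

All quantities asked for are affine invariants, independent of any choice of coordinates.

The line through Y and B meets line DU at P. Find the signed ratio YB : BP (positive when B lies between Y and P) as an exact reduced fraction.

YB:BP = -4/7

Choose coordinates Q = (0, 0), U = (1, 0), G = (0, 1).
1. D is the centroid of triangle UQG ⇒ D = (1/3, 1/3)
2. B is the centroid of triangle GDU ⇒ B = (4/9, 4/9)
3. Y lies on line GQ with GY:YQ = 3:4 ⇒ Y = (0, 4/7)
line YB meets DU at P = (-1/3, 2/3)
B = Y + t·(P−Y) with t = -4/3, so YB:BP = -4/3:7/3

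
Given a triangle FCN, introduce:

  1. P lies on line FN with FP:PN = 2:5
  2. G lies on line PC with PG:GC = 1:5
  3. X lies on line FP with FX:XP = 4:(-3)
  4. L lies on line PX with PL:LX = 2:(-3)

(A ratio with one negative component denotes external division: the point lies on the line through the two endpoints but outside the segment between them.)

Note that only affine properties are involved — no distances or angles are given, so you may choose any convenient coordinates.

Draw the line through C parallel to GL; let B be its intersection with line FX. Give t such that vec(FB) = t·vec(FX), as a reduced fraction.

t = -35/4

Work in coordinates with F = (0, 0), C = (1, 0), N = (0, 1).
1. P lies on line FN with FP:PN = 2:5 ⇒ P = (0, 2/7)
2. G lies on line PC with PG:GC = 1:5 ⇒ G = (1/6, 5/21)
3. X lies on line FP with FX:XP = 4:(-3) ⇒ X = (0, 8/7)
4. L lies on line PX with PL:LX = 2:(-3) ⇒ L = (0, -10/7)
through C parallel to GL: direction (-1/6, -5/3); meets FX at B = (0, -10)
B = F + t·(X−F) with t = -35/4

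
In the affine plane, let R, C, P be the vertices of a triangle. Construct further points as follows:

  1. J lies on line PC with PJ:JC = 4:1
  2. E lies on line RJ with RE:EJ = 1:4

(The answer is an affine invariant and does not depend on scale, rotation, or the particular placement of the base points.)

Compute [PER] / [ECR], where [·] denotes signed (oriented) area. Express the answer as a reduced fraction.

Choose coordinates R = (0, 0), C = (1, 0), P = (0, 1).
1. J lies on line PC with PJ:JC = 4:1 ⇒ J = (4/5, 1/5)
2. E lies on line RJ with RE:EJ = 1:4 ⇒ E = (4/25, 1/25)
2·[PER] = -4/25, 2·[ECR] = -1/25
[PER]:[ECR] = -4/25:-1/25 = 4

[PER]:[ECR] = 4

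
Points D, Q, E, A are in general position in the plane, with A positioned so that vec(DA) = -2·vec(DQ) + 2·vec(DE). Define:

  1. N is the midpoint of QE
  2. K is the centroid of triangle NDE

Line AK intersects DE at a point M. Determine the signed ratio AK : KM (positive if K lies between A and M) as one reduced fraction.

AK:KM = -13

Choose coordinates D = (0, 0), Q = (1, 0), E = (0, 1), A = (-2, 2).
1. N is the midpoint of QE ⇒ N = (1/2, 1/2)
2. K is the centroid of triangle NDE ⇒ K = (1/6, 1/2)
line AK meets DE at M = (0, 8/13)
K = A + t·(M−A) with t = 13/12, so AK:KM = 13/12:-1/12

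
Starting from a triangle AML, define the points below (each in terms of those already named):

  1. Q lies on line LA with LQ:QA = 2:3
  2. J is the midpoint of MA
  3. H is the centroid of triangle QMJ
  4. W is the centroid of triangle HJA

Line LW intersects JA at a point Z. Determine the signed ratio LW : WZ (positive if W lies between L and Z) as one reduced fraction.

LW:WZ = 14

Set A = (0, 0), M = (1, 0), L = (0, 1); any affine frame gives the same invariant.
1. Q lies on line LA with LQ:QA = 2:3 ⇒ Q = (0, 3/5)
2. J is the midpoint of MA ⇒ J = (1/2, 0)
3. H is the centroid of triangle QMJ ⇒ H = (1/2, 1/5)
4. W is the centroid of triangle HJA ⇒ W = (1/3, 1/15)
line LW meets JA at Z = (5/14, 0)
W = L + t·(Z−L) with t = 14/15, so LW:WZ = 14/15:1/15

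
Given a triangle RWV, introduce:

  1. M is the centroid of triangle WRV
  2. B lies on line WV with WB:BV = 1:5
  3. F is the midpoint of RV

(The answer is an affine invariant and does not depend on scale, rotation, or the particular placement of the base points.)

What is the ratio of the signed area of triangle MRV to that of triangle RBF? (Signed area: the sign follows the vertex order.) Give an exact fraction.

Set R = (0, 0), W = (1, 0), V = (0, 1); any affine frame gives the same invariant.
1. M is the centroid of triangle WRV ⇒ M = (1/3, 1/3)
2. B lies on line WV with WB:BV = 1:5 ⇒ B = (5/6, 1/6)
3. F is the midpoint of RV ⇒ F = (0, 1/2)
2·[MRV] = -1/3, 2·[RBF] = 5/12
[MRV]:[RBF] = -1/3:5/12 = -4/5

[MRV]:[RBF] = -4/5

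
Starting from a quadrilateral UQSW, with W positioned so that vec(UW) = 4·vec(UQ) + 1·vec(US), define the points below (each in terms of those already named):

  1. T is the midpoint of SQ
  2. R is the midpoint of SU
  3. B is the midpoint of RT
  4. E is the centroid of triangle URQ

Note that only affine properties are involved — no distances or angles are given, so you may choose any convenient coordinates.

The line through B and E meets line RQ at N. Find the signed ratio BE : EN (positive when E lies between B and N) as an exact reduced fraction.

Work in coordinates with U = (0, 0), Q = (1, 0), S = (0, 1), W = (4, 1).
1. T is the midpoint of SQ ⇒ T = (1/2, 1/2)
2. R is the midpoint of SU ⇒ R = (0, 1/2)
3. B is the midpoint of RT ⇒ B = (1/4, 1/2)
4. E is the centroid of triangle URQ ⇒ E = (1/3, 1/6)
line BE meets RQ at N = (2/7, 5/14)
E = B + t·(N−B) with t = 7/3, so BE:EN = 7/3:-4/3

BE:EN = -7/4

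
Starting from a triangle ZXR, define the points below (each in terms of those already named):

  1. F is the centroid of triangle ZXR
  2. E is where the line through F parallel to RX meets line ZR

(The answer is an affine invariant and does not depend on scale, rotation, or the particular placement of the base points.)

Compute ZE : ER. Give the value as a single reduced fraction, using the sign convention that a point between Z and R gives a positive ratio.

Choose coordinates Z = (0, 0), X = (1, 0), R = (0, 1).
1. F is the centroid of triangle ZXR ⇒ F = (1/3, 1/3)
2. E is where the line through F parallel to RX meets line ZR ⇒ E = (0, 2/3)
E = Z + t·(R−Z) with t = 2/3, so ZE:ER = t:(1−t) = 2/3:1/3

ZE:ER = 2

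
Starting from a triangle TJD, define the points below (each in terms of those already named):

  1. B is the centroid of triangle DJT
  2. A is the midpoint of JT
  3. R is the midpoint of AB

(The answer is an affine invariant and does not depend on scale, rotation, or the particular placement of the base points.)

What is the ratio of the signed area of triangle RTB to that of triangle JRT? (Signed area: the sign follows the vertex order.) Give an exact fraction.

[RTB]:[JRT] = -1/2

Set T = (0, 0), J = (1, 0), D = (0, 1); any affine frame gives the same invariant.
1. B is the centroid of triangle DJT ⇒ B = (1/3, 1/3)
2. A is the midpoint of JT ⇒ A = (1/2, 0)
3. R is the midpoint of AB ⇒ R = (5/12, 1/6)
2·[RTB] = -1/12, 2·[JRT] = 1/6
[RTB]:[JRT] = -1/12:1/6 = -1/2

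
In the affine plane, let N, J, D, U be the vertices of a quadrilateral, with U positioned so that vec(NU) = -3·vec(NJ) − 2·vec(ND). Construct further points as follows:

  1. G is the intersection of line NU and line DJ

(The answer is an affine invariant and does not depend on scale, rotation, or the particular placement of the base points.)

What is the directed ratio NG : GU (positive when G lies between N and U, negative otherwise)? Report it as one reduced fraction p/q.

Set N = (0, 0), J = (1, 0), D = (0, 1), U = (-3, -2); any affine frame gives the same invariant.
1. G is the intersection of line NU and line DJ ⇒ G = (3/5, 2/5)
G = N + t·(U−N) with t = -1/5, so NG:GU = t:(1−t) = -1/5:6/5

NG:GU = -1/6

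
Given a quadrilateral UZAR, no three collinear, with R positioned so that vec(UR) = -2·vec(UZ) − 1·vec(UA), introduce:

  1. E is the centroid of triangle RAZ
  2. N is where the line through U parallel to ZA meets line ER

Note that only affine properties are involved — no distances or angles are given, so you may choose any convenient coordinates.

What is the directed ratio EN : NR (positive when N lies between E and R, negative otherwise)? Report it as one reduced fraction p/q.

EN:NR = -1/9

Set U = (0, 0), Z = (1, 0), A = (0, 1), R = (-2, -1); any affine frame gives the same invariant.
1. E is the centroid of triangle RAZ ⇒ E = (-1/3, 0)
2. N is where the line through U parallel to ZA meets line ER ⇒ N = (-1/8, 1/8)
N = E + t·(R−E) with t = -1/8, so EN:NR = t:(1−t) = -1/8:9/8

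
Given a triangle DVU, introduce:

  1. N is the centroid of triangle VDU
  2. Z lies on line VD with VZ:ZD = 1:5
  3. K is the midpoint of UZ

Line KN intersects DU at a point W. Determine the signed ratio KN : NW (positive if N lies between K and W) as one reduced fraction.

KN:NW = 1/4

Assign D = (0, 0), V = (1, 0), U = (0, 1) — the answer is frame-independent, so this choice is without loss of generality.
1. N is the centroid of triangle VDU ⇒ N = (1/3, 1/3)
2. Z lies on line VD with VZ:ZD = 1:5 ⇒ Z = (5/6, 0)
3. K is the midpoint of UZ ⇒ K = (5/12, 1/2)
line KN meets DU at W = (0, -1/3)
N = K + t·(W−K) with t = 1/5, so KN:NW = 1/5:4/5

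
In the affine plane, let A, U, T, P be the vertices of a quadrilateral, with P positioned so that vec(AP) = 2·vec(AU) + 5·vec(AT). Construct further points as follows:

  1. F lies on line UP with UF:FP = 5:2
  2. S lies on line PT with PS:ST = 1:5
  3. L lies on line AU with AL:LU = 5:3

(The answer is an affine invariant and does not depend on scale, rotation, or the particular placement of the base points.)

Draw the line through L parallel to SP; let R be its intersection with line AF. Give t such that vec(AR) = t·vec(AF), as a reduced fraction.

Assign A = (0, 0), U = (1, 0), T = (0, 1), P = (2, 5) — the answer is frame-independent, so this choice is without loss of generality.
1. F lies on line UP with UF:FP = 5:2 ⇒ F = (12/7, 25/7)
2. S lies on line PT with PS:ST = 1:5 ⇒ S = (5/3, 13/3)
3. L lies on line AU with AL:LU = 5:3 ⇒ L = (5/8, 0)
through L parallel to SP: direction (1/3, 2/3); meets AF at R = (-15, -125/4)
R = A + t·(F−A) with t = -35/4

t = -35/4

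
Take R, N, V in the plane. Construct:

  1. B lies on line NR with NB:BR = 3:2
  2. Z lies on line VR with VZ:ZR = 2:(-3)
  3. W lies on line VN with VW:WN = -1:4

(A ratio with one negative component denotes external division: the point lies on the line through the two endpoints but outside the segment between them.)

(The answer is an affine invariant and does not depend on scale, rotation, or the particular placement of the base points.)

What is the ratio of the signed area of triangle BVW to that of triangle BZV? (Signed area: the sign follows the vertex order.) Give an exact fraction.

Assign R = (0, 0), N = (1, 0), V = (0, 1) — the answer is frame-independent, so this choice is without loss of generality.
1. B lies on line NR with NB:BR = 3:2 ⇒ B = (2/5, 0)
2. Z lies on line VR with VZ:ZR = 2:(-3) ⇒ Z = (0, 3)
3. W lies on line VN with VW:WN = -1:4 ⇒ W = (-1/3, 4/3)
2·[BVW] = 1/5, 2·[BZV] = 4/5
[BVW]:[BZV] = 1/5:4/5 = 1/4

[BVW]:[BZV] = 1/4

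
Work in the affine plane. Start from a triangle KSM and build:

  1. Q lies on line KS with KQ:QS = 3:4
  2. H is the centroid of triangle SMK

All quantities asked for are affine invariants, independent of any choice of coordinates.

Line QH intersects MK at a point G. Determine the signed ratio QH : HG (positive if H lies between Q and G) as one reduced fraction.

QH:HG = 2/7

Assign K = (0, 0), S = (1, 0), M = (0, 1) — the answer is frame-independent, so this choice is without loss of generality.
1. Q lies on line KS with KQ:QS = 3:4 ⇒ Q = (3/7, 0)
2. H is the centroid of triangle SMK ⇒ H = (1/3, 1/3)
line QH meets MK at G = (0, 3/2)
H = Q + t·(G−Q) with t = 2/9, so QH:HG = 2/9:7/9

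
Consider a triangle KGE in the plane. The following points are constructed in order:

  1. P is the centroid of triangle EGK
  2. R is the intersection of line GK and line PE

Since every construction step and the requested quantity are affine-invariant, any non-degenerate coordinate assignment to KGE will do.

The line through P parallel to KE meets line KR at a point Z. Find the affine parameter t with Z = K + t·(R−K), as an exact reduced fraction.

Set K = (0, 0), G = (1, 0), E = (0, 1); any affine frame gives the same invariant.
1. P is the centroid of triangle EGK ⇒ P = (1/3, 1/3)
2. R is the intersection of line GK and line PE ⇒ R = (1/2, 0)
through P parallel to KE: direction (0, 1); meets KR at Z = (1/3, 0)
Z = K + t·(R−K) with t = 2/3

t = 2/3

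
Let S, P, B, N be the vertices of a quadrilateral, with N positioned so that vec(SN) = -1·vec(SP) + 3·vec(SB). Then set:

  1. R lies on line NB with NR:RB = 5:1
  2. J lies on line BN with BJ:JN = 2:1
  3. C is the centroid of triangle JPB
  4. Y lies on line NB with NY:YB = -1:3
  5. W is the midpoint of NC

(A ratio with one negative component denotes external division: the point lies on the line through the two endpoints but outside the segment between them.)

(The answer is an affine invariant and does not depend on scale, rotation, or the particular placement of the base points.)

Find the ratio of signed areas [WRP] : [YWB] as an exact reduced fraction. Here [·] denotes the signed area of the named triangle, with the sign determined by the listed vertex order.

[WRP]:[YWB] = -17/9

Work in coordinates with S = (0, 0), P = (1, 0), B = (0, 1), N = (-1, 3).
1. R lies on line NB with NR:RB = 5:1 ⇒ R = (-1/6, 4/3)
2. J lies on line BN with BJ:JN = 2:1 ⇒ J = (-2/3, 7/3)
3. C is the centroid of triangle JPB ⇒ C = (1/9, 10/9)
4. Y lies on line NB with NY:YB = -1:3 ⇒ Y = (-3/2, 4)
5. W is the midpoint of NC ⇒ W = (-4/9, 37/18)
2·[WRP] = 17/36, 2·[YWB] = -1/4
[WRP]:[YWB] = 17/36:-1/4 = -17/9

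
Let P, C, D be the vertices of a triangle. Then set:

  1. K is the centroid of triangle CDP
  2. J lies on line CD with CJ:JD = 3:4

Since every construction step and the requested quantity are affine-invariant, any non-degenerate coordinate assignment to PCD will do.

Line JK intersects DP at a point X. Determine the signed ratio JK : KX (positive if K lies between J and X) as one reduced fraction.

Set P = (0, 0), C = (1, 0), D = (0, 1); any affine frame gives the same invariant.
1. K is the centroid of triangle CDP ⇒ K = (1/3, 1/3)
2. J lies on line CD with CJ:JD = 3:4 ⇒ J = (4/7, 3/7)
line JK meets DP at X = (0, 1/5)
K = J + t·(X−J) with t = 5/12, so JK:KX = 5/12:7/12

JK:KX = 5/7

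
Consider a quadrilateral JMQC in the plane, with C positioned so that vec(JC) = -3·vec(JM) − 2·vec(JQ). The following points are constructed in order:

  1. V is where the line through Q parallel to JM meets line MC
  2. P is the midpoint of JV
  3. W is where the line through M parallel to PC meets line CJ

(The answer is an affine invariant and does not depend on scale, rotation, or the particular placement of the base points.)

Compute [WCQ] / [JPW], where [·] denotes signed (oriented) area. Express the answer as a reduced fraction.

Assign J = (0, 0), M = (1, 0), Q = (0, 1), C = (-3, -2) — the answer is frame-independent, so this choice is without loss of generality.
1. V is where the line through Q parallel to JM meets line MC ⇒ V = (3, 1)
2. P is the midpoint of JV ⇒ P = (3/2, 1/2)
3. W is where the line through M parallel to PC meets line CJ ⇒ W = (-5, -10/3)
2·[WCQ] = 2, 2·[JPW] = -5/2
[WCQ]:[JPW] = 2:-5/2 = -4/5

[WCQ]:[JPW] = -4/5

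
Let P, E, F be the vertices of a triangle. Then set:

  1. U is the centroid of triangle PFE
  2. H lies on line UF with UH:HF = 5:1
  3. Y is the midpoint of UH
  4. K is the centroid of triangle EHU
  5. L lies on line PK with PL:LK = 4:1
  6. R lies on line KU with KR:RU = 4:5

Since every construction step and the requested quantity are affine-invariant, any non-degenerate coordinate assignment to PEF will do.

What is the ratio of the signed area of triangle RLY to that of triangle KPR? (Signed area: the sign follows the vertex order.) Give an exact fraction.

[RLY]:[KPR] = 9/4

Assign P = (0, 0), E = (1, 0), F = (0, 1) — the answer is frame-independent, so this choice is without loss of generality.
1. U is the centroid of triangle PFE ⇒ U = (1/3, 1/3)
2. H lies on line UF with UH:HF = 5:1 ⇒ H = (1/18, 8/9)
3. Y is the midpoint of UH ⇒ Y = (7/36, 11/18)
4. K is the centroid of triangle EHU ⇒ K = (25/54, 11/27)
5. L lies on line PK with PL:LK = 4:1 ⇒ L = (10/27, 44/135)
6. R lies on line KU with KR:RU = 4:5 ⇒ R = (197/486, 91/243)
2·[RLY] = -1/54, 2·[KPR] = -2/243
[RLY]:[KPR] = -1/54:-2/243 = 9/4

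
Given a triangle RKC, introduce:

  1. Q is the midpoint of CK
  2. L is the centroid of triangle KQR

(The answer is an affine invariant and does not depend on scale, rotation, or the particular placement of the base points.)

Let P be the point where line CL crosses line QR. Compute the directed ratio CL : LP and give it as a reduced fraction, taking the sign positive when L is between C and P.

CL:LP = -4

Work in coordinates with R = (0, 0), K = (1, 0), C = (0, 1).
1. Q is the midpoint of CK ⇒ Q = (1/2, 1/2)
2. L is the centroid of triangle KQR ⇒ L = (1/2, 1/6)
line CL meets QR at P = (3/8, 3/8)
L = C + t·(P−C) with t = 4/3, so CL:LP = 4/3:-1/3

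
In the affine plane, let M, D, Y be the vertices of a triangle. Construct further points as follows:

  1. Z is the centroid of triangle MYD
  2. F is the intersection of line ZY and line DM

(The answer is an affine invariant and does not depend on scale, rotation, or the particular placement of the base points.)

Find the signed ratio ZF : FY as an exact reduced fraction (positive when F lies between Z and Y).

ZF:FY = -1/3

Work in coordinates with M = (0, 0), D = (1, 0), Y = (0, 1).
1. Z is the centroid of triangle MYD ⇒ Z = (1/3, 1/3)
2. F is the intersection of line ZY and line DM ⇒ F = (1/2, 0)
F = Z + t·(Y−Z) with t = -1/2, so ZF:FY = t:(1−t) = -1/2:3/2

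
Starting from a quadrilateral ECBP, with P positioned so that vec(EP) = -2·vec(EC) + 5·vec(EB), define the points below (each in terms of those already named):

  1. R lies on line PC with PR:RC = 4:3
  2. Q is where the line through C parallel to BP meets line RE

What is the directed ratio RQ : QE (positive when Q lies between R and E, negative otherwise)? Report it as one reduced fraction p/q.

Set E = (0, 0), C = (1, 0), B = (0, 1), P = (-2, 5); any affine frame gives the same invariant.
1. R lies on line PC with PR:RC = 4:3 ⇒ R = (-2/7, 15/7)
2. Q is where the line through C parallel to BP meets line RE ⇒ Q = (-4/11, 30/11)
Q = R + t·(E−R) with t = -3/11, so RQ:QE = t:(1−t) = -3/11:14/11

RQ:QE = -3/14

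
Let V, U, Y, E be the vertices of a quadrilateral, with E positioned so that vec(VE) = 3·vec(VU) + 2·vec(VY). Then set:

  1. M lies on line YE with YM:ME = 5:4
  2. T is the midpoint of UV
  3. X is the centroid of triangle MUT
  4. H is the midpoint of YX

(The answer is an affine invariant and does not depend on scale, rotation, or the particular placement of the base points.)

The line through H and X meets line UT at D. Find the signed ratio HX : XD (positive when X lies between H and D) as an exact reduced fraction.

Work in coordinates with V = (0, 0), U = (1, 0), Y = (0, 1), E = (3, 2).
1. M lies on line YE with YM:ME = 5:4 ⇒ M = (5/3, 14/9)
2. T is the midpoint of UV ⇒ T = (1/2, 0)
3. X is the centroid of triangle MUT ⇒ X = (19/18, 14/27)
4. H is the midpoint of YX ⇒ H = (19/36, 41/54)
line HX meets UT at D = (57/26, 0)
X = H + t·(D−H) with t = 13/41, so HX:XD = 13/41:28/41

HX:XD = 13/28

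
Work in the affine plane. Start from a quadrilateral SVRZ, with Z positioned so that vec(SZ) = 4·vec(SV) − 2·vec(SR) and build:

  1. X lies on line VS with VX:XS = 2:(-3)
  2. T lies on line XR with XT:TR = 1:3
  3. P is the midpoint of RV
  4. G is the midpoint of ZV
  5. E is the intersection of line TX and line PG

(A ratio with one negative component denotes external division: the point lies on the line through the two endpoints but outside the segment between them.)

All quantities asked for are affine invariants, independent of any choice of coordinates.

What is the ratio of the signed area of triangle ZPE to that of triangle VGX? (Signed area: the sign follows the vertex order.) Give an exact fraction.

Assign S = (0, 0), V = (1, 0), R = (0, 1), Z = (4, -2) — the answer is frame-independent, so this choice is without loss of generality.
1. X lies on line VS with VX:XS = 2:(-3) ⇒ X = (3, 0)
2. T lies on line XR with XT:TR = 1:3 ⇒ T = (9/4, 1/4)
3. P is the midpoint of RV ⇒ P = (1/2, 1/2)
4. G is the midpoint of ZV ⇒ G = (5/2, -1)
5. E is the intersection of line TX and line PG ⇒ E = (-3/10, 11/10)
2·[ZPE] = -1/10, 2·[VGX] = 2
[ZPE]:[VGX] = -1/10:2 = -1/20

[ZPE]:[VGX] = -1/20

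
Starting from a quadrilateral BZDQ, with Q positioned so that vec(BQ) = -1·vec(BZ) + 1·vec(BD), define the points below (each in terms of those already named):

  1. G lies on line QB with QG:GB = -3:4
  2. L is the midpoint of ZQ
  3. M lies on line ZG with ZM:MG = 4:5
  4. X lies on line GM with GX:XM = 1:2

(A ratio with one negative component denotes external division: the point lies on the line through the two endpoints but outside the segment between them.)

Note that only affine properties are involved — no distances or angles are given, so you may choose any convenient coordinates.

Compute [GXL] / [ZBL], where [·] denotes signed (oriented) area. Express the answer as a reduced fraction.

Choose coordinates B = (0, 0), Z = (1, 0), D = (0, 1), Q = (-1, 1).
1. G lies on line QB with QG:GB = -3:4 ⇒ G = (-4, 4)
2. L is the midpoint of ZQ ⇒ L = (0, 1/2)
3. M lies on line ZG with ZM:MG = 4:5 ⇒ M = (-11/9, 16/9)
4. X lies on line GM with GX:XM = 1:2 ⇒ X = (-83/27, 88/27)
2·[GXL] = -5/18, 2·[ZBL] = -1/2
[GXL]:[ZBL] = -5/18:-1/2 = 5/9

[GXL]:[ZBL] = 5/9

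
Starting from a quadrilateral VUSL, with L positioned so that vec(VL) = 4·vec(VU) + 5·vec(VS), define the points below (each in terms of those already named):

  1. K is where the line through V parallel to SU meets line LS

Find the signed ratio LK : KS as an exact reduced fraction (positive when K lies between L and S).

Work in coordinates with V = (0, 0), U = (1, 0), S = (0, 1), L = (4, 5).
1. K is where the line through V parallel to SU meets line LS ⇒ K = (-1/2, 1/2)
K = L + t·(S−L) with t = 9/8, so LK:KS = t:(1−t) = 9/8:-1/8

LK:KS = -9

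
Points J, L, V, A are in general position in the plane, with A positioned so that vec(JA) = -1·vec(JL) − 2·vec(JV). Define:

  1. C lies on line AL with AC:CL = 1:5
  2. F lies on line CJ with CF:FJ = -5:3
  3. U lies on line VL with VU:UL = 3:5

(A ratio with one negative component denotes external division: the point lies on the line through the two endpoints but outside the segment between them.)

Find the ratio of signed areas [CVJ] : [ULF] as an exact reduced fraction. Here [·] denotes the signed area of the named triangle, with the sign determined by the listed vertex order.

Assign J = (0, 0), L = (1, 0), V = (0, 1), A = (-1, -2) — the answer is frame-independent, so this choice is without loss of generality.
1. C lies on line AL with AC:CL = 1:5 ⇒ C = (-2/3, -5/3)
2. F lies on line CJ with CF:FJ = -5:3 ⇒ F = (1, 5/2)
3. U lies on line VL with VU:UL = 3:5 ⇒ U = (3/8, 5/8)
2·[CVJ] = -2/3, 2·[ULF] = 25/16
[CVJ]:[ULF] = -2/3:25/16 = -32/75

[CVJ]:[ULF] = -32/75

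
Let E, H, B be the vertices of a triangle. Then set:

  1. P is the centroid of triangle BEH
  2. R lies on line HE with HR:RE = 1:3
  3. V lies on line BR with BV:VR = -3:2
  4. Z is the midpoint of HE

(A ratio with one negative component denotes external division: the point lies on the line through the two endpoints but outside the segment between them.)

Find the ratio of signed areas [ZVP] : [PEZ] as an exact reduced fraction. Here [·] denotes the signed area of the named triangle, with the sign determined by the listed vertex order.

Choose coordinates E = (0, 0), H = (1, 0), B = (0, 1).
1. P is the centroid of triangle BEH ⇒ P = (1/3, 1/3)
2. R lies on line HE with HR:RE = 1:3 ⇒ R = (3/4, 0)
3. V lies on line BR with BV:VR = -3:2 ⇒ V = (9/4, -2)
4. Z is the midpoint of HE ⇒ Z = (1/2, 0)
2·[ZVP] = 1/4, 2·[PEZ] = 1/6
[ZVP]:[PEZ] = 1/4:1/6 = 3/2

[ZVP]:[PEZ] = 3/2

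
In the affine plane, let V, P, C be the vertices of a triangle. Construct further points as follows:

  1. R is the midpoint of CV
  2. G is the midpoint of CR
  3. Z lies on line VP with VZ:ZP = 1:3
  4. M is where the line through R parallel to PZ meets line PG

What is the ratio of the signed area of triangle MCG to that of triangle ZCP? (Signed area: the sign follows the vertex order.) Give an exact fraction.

[MCG]:[ZCP] = -1/9

Assign V = (0, 0), P = (1, 0), C = (0, 1) — the answer is frame-independent, so this choice is without loss of generality.
1. R is the midpoint of CV ⇒ R = (0, 1/2)
2. G is the midpoint of CR ⇒ G = (0, 3/4)
3. Z lies on line VP with VZ:ZP = 1:3 ⇒ Z = (1/4, 0)
4. M is where the line through R parallel to PZ meets line PG ⇒ M = (1/3, 1/2)
2·[MCG] = 1/12, 2·[ZCP] = -3/4
[MCG]:[ZCP] = 1/12:-3/4 = -1/9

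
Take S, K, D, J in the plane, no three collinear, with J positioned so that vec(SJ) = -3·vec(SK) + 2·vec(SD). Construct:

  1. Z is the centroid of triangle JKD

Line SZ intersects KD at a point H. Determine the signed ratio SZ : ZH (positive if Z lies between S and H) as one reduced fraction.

Set S = (0, 0), K = (1, 0), D = (0, 1), J = (-3, 2); any affine frame gives the same invariant.
1. Z is the centroid of triangle JKD ⇒ Z = (-2/3, 1)
line SZ meets KD at H = (-2, 3)
Z = S + t·(H−S) with t = 1/3, so SZ:ZH = 1/3:2/3

SZ:ZH = 1/2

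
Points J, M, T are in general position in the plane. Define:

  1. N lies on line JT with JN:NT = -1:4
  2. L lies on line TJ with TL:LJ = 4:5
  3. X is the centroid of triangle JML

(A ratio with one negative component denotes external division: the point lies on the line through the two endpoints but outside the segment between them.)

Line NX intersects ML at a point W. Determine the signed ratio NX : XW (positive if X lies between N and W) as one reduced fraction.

NX:XW = 19/5

Work in coordinates with J = (0, 0), M = (1, 0), T = (0, 1).
1. N lies on line JT with JN:NT = -1:4 ⇒ N = (0, -1/3)
2. L lies on line TJ with TL:LJ = 4:5 ⇒ L = (0, 5/9)
3. X is the centroid of triangle JML ⇒ X = (1/3, 5/27)
line NX meets ML at W = (8/19, 55/171)
X = N + t·(W−N) with t = 19/24, so NX:XW = 19/24:5/24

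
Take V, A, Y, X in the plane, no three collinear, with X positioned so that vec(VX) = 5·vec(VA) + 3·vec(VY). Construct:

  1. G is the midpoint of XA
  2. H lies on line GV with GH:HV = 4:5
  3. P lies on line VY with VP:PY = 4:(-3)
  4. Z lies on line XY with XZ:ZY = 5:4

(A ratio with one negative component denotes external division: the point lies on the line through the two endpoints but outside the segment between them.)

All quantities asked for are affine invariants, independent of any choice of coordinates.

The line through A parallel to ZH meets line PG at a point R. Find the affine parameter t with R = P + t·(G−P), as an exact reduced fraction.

Choose coordinates V = (0, 0), A = (1, 0), Y = (0, 1), X = (5, 3).
1. G is the midpoint of XA ⇒ G = (3, 3/2)
2. H lies on line GV with GH:HV = 4:5 ⇒ H = (5/3, 5/6)
3. P lies on line VY with VP:PY = 4:(-3) ⇒ P = (0, 4)
4. Z lies on line XY with XZ:ZY = 5:4 ⇒ Z = (20/9, 17/9)
through A parallel to ZH: direction (-5/9, -19/18); meets PG at R = (177/82, 361/164)
R = P + t·(G−P) with t = 59/82

t = 59/82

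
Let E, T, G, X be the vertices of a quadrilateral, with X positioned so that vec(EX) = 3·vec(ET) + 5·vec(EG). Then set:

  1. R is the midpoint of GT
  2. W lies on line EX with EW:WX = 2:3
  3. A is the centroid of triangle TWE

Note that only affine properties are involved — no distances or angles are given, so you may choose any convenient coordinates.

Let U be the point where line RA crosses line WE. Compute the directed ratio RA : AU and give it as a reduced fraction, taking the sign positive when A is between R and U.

Work in coordinates with E = (0, 0), T = (1, 0), G = (0, 1), X = (3, 5).
1. R is the midpoint of GT ⇒ R = (1/2, 1/2)
2. W lies on line EX with EW:WX = 2:3 ⇒ W = (6/5, 2)
3. A is the centroid of triangle TWE ⇒ A = (11/15, 2/3)
line RA meets WE at U = (3/20, 1/4)
A = R + t·(U−R) with t = -2/3, so RA:AU = -2/3:5/3

RA:AU = -2/5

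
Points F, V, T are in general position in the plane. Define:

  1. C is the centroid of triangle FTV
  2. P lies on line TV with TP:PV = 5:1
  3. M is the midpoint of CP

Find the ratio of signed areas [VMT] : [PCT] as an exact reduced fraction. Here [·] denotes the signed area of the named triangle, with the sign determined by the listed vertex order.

[VMT]:[PCT] = 3/5

Choose coordinates F = (0, 0), V = (1, 0), T = (0, 1).
1. C is the centroid of triangle FTV ⇒ C = (1/3, 1/3)
2. P lies on line TV with TP:PV = 5:1 ⇒ P = (5/6, 1/6)
3. M is the midpoint of CP ⇒ M = (7/12, 1/4)
2·[VMT] = -1/6, 2·[PCT] = -5/18
[VMT]:[PCT] = -1/6:-5/18 = 3/5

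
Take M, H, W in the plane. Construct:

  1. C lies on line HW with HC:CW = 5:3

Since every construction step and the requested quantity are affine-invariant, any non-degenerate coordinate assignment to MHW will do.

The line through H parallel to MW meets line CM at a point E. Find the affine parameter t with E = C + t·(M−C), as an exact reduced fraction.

Assign M = (0, 0), H = (1, 0), W = (0, 1) — the answer is frame-independent, so this choice is without loss of generality.
1. C lies on line HW with HC:CW = 5:3 ⇒ C = (3/8, 5/8)
through H parallel to MW: direction (0, 1); meets CM at E = (1, 5/3)
E = C + t·(M−C) with t = -5/3

t = -5/3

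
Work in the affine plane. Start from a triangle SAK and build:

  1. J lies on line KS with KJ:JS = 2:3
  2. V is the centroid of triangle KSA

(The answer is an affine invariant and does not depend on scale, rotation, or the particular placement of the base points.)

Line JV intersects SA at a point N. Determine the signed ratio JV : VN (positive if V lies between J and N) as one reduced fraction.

Work in coordinates with S = (0, 0), A = (1, 0), K = (0, 1).
1. J lies on line KS with KJ:JS = 2:3 ⇒ J = (0, 3/5)
2. V is the centroid of triangle KSA ⇒ V = (1/3, 1/3)
line JV meets SA at N = (3/4, 0)
V = J + t·(N−J) with t = 4/9, so JV:VN = 4/9:5/9

JV:VN = 4/5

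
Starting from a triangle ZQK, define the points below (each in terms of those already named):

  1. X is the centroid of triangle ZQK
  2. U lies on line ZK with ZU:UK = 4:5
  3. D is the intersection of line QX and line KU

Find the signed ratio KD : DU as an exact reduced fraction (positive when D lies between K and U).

Choose coordinates Z = (0, 0), Q = (1, 0), K = (0, 1).
1. X is the centroid of triangle ZQK ⇒ X = (1/3, 1/3)
2. U lies on line ZK with ZU:UK = 4:5 ⇒ U = (0, 4/9)
3. D is the intersection of line QX and line KU ⇒ D = (0, 1/2)
D = K + t·(U−K) with t = 9/10, so KD:DU = t:(1−t) = 9/10:1/10

KD:DU = 9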